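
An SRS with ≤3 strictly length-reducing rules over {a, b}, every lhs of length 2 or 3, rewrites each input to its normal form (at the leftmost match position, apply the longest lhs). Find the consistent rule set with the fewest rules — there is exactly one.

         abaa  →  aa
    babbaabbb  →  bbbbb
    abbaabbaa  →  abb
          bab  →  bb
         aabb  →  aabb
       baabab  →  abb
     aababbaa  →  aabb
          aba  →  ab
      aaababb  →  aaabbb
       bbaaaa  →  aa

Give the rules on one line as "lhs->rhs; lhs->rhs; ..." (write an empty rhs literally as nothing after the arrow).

  | abaa => aa
  | babbaabbb => bbbaabbb => bbabbb => bbbbb
  | abbaabbaa => ababbaa => abbbaa => abba => abb
  | bab => bb

ba->b; baa->a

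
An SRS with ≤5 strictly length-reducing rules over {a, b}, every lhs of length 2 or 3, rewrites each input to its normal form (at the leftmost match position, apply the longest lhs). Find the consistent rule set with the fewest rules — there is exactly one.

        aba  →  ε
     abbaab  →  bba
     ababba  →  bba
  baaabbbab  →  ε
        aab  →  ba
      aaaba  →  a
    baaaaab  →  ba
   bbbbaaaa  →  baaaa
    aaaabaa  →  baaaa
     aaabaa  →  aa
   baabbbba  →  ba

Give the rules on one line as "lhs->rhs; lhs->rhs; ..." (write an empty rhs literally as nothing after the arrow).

aab->ba; ab->; aba->; bbb->

  | aba => ε
  | abbaab => baab => bba
  | ababba => bba
  | baaabbbab => bababbab => bbbab => ab => ε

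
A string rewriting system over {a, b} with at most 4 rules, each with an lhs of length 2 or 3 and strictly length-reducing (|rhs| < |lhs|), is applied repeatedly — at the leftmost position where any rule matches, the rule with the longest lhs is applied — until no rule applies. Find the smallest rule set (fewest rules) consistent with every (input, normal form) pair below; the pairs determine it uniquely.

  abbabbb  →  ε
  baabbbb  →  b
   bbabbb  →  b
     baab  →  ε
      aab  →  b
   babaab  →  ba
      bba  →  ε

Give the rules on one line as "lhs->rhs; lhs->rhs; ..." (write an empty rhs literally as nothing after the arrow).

aa->; aaa->b; bb->; bba->aa

  | abbabbb => aaabbb => bbbb => bb => ε
  | baabbbb => bbbbb => bbb => b
  | bbabbb => aabbb => bbb => b
  | baab => bb => ε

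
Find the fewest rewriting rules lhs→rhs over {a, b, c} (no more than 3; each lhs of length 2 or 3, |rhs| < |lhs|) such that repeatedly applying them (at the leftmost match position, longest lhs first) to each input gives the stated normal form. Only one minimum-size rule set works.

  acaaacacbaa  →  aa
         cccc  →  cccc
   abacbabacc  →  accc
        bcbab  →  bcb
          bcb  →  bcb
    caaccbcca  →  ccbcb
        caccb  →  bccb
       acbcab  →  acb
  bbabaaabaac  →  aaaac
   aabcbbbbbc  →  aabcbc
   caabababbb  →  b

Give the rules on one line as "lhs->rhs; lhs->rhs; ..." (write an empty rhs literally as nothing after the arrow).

  | acaaacacbaa => abaacacbaa => aacacbaa => aabcbaa => aabca => aabb => aa
  | cccc
  | abacbabacc => acbabacc => acbacc => accc
  | bcbab => bcb

ba->; bb->; ca->b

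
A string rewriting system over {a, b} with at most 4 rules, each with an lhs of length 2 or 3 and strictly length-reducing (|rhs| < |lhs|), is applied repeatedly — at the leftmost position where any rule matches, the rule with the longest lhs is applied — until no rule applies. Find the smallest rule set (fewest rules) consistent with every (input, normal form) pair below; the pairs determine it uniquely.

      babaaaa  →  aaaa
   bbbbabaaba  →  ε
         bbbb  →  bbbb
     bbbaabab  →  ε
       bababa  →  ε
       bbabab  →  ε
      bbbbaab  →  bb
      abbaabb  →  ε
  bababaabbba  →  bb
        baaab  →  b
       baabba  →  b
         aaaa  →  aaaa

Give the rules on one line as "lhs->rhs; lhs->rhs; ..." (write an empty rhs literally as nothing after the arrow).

  | babaaaa => baaaaa => aaaa
  | bbbbabaaba => bbbbaaaba => bbbaaba => bbaba => bbaa => ba => ε
  | bbbb
  | bbbaabab => bbabab => bbaab => bab => ba => ε

ab->b; ba->; bab->ba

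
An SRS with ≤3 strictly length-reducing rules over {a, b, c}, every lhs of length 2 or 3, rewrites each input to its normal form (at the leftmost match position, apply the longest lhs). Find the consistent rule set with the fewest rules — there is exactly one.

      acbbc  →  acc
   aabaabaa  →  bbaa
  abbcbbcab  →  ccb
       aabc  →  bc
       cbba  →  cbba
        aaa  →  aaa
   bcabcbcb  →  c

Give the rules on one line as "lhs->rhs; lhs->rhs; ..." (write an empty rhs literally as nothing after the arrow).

  | acbbc => acc
  | aabaabaa => abaabaa => baabaa => babaa => bbaa
  | abbcbbcab => bbcbbcab => cbbcab => ccab => ccb
  | aabc => abc => bc

ab->b; bbc->c; bcb->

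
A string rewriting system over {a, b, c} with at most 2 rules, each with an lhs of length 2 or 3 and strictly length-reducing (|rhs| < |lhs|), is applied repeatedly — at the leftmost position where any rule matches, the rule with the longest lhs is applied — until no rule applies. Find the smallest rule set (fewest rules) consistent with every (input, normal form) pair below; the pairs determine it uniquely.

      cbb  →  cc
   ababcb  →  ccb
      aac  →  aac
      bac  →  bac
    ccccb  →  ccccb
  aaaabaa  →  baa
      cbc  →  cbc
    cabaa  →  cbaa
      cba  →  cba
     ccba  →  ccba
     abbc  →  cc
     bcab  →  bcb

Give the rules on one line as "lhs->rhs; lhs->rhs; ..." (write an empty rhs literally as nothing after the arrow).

ab->b; bb->c

  | cbb => cc
  | ababcb => babcb => bbcb => ccb
  | aac
  | bac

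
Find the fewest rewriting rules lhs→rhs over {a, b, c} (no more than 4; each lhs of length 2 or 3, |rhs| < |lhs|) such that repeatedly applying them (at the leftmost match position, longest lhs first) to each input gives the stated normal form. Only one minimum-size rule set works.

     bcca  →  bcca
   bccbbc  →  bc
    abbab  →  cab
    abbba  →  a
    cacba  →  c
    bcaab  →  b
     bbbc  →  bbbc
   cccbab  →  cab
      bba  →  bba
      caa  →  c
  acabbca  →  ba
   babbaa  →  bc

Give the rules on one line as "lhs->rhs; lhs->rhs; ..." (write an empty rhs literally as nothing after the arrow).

  | bcca
  | bccbbc => bcbc => bc
  | abbab => cab
  | abbba => cba => a

aa->; abb->c; cb->; ccc->ab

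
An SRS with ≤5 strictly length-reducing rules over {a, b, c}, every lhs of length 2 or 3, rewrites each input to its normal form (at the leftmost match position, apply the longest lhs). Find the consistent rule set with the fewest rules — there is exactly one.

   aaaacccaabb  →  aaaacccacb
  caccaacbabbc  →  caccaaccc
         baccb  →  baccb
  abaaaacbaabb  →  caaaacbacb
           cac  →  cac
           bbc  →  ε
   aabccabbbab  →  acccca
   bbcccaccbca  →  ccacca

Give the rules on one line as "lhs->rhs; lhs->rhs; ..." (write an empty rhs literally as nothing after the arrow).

  | aaaacccaabb => aaaacccacb
  | caccaacbabbc => caccaacabc => caccaaccc
  | baccb
  | abaaaacbaabb => caaaacbaabb => caaaacbacb

ab->c; bab->a; bb->b; bc->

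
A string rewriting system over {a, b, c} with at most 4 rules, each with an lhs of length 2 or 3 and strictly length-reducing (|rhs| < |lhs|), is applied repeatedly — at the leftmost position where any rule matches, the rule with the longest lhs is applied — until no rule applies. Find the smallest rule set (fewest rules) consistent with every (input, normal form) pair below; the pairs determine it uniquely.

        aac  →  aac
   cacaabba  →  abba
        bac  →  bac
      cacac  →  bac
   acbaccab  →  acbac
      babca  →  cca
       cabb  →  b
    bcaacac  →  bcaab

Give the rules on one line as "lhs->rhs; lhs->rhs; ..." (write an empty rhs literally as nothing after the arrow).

  | aac
  | cacaabba => baabba => abba
  | bac
  | cacac => bac

baa->a; bab->c; cab->; cac->b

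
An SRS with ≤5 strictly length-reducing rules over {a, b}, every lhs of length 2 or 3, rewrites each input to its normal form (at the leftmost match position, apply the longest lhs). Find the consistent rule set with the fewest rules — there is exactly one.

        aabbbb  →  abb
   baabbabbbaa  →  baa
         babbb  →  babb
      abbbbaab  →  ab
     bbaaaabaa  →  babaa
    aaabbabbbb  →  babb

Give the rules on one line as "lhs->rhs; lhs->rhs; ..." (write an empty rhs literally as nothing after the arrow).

  | aabbbb => abbbb => abbb => abb
  | baabbabbbaa => babbabbbaa => babbbaa => babbaa => baa
  | babbb => babb
  | abbbbaab => abbbaab => abbaab => aab => ab

aaa->ba; aab->ab; bba->; bbb->bb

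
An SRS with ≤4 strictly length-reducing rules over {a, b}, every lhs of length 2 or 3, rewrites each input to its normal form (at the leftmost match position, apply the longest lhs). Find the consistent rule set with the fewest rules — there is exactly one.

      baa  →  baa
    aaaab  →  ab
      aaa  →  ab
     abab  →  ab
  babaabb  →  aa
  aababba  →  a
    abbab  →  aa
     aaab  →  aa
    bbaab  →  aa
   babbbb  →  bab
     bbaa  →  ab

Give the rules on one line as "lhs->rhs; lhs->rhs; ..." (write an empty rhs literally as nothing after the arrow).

aaa->ab; aba->bb; bb->a

  | baa
  | aaaab => abab => bbb => ab
  | aaa => ab
  | abab => bbb => ab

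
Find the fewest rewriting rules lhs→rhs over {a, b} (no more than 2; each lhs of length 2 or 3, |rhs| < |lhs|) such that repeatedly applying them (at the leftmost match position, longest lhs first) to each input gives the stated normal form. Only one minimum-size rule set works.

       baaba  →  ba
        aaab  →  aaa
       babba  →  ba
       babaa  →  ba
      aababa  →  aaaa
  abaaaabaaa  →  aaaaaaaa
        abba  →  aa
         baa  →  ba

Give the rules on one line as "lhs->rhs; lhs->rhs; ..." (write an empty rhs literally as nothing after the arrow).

  | baaba => baba => baa => ba
  | aaab => aaa
  | babba => baba => baa => ba
  | babaa => baaa => baa => ba

ab->a; baa->ba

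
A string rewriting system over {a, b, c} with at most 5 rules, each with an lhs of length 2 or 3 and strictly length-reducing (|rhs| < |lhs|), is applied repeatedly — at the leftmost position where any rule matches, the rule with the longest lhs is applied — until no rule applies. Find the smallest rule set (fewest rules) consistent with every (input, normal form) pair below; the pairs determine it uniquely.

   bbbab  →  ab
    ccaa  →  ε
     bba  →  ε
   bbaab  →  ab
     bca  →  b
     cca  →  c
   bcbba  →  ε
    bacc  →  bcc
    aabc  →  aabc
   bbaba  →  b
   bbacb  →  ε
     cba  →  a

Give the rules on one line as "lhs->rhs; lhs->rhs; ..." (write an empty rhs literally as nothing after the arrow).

  | bbbab => cbab => ab
  | ccaa => ca => ε
  | bba => ca => ε
  | bbaab => caab => ab

ba->b; bb->c; ca->; cb->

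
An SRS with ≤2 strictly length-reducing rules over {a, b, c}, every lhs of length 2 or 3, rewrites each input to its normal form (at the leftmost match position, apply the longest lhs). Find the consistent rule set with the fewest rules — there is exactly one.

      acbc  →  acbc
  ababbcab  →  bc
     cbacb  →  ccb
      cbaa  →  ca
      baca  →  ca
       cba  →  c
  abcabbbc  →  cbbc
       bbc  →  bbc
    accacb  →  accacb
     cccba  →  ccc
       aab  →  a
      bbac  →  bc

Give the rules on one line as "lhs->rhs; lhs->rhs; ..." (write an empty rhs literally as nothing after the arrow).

  | acbc
  | ababbcab => abbcab => bcab => bc
  | cbacb => ccb
  | cbaa => ca

ab->; ba->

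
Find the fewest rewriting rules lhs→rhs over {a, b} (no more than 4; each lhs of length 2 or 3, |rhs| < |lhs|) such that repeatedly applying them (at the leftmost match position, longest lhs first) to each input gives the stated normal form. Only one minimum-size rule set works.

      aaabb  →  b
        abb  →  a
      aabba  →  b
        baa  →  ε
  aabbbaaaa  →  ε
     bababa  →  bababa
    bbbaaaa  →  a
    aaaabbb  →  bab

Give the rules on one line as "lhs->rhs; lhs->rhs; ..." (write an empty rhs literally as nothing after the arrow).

  | aaabb => bbb => b
  | abb => a
  | aabba => aaba => aaa => b
  | baa => bb => ε

aa->b; aaa->b; aab->aa; bb->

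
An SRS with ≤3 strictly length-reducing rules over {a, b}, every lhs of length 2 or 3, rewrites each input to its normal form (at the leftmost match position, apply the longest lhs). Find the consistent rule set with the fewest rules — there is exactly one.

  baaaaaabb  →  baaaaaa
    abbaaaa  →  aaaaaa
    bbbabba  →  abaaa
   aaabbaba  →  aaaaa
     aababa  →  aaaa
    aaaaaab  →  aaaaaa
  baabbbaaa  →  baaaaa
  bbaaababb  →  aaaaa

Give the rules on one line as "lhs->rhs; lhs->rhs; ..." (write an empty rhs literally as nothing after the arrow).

aab->aa; bb->a

  | baaaaaabb => baaaaaab => baaaaaa
  | abbaaaa => aaaaaa
  | bbbabba => ababba => abaaa
  | aaabbaba => aaababa => aaaaba => aaaaa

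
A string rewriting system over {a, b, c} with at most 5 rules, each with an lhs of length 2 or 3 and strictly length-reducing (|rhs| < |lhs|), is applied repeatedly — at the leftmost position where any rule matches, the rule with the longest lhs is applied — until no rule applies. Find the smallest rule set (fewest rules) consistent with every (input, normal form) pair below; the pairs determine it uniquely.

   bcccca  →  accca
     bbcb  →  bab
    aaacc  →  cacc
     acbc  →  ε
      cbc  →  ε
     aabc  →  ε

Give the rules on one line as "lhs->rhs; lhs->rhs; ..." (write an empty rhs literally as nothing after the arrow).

  | bcccca => accca
  | bbcb => bab
  | aaacc => cacc
  | acbc => cbc => ε

aa->c; acb->cb; bc->a; cbc->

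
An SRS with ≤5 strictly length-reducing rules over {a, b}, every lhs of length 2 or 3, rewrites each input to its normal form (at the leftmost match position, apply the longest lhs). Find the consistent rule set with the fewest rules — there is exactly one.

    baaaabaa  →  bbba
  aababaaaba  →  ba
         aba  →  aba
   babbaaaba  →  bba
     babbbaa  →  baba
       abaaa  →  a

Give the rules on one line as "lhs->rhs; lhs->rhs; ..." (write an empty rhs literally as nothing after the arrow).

  | baaaabaa => bbaabaa => bbaaa => bbba
  | aababaaaba => aabaaaba => aaaaba => baaba => baa => ba
  | aba
  | babbaaaba => baaaaba => bbaaba => bbaa => bba

aa->a; aaa->ba; aab->a; abb->a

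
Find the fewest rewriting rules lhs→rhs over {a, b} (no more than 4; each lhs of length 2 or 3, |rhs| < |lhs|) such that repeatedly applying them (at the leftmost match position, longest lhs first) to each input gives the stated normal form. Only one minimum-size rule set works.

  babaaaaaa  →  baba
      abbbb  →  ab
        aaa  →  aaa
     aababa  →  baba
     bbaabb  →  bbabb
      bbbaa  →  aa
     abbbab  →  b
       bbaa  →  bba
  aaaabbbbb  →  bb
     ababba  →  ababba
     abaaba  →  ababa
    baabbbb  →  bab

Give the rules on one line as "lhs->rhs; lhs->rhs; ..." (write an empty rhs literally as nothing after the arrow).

aab->b; baa->ba; bbb->

  | babaaaaaa => babaaaaa => babaaaa => babaaa => babaa => baba
  | abbbb => ab
  | aaa
  | aababa => baba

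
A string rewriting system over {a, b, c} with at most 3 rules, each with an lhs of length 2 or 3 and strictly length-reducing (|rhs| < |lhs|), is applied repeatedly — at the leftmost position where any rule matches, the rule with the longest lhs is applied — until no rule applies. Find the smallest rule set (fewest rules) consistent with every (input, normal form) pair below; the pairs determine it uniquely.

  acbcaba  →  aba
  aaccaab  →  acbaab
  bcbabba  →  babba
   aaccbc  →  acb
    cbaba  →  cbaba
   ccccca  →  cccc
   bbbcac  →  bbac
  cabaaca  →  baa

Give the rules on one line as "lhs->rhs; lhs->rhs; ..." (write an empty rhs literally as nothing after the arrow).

  | acbcaba => acaba => aba
  | aaccaab => acbaab
  | bcbabba => babba
  | aaccbc => acbbc => acb

acc->cb; bc->; ca->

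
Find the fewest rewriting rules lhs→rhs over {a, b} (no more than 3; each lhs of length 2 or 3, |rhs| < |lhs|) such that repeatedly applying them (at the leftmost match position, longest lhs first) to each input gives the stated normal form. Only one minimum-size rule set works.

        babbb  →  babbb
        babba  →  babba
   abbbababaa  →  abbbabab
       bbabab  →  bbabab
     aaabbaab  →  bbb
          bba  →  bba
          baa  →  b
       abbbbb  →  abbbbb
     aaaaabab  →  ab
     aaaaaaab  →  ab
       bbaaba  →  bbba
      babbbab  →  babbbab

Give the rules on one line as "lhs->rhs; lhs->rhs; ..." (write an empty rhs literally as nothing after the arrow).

  | babbb
  | babba
  | abbbababaa => abbbabab
  | bbabab

aaa->; aab->; baa->b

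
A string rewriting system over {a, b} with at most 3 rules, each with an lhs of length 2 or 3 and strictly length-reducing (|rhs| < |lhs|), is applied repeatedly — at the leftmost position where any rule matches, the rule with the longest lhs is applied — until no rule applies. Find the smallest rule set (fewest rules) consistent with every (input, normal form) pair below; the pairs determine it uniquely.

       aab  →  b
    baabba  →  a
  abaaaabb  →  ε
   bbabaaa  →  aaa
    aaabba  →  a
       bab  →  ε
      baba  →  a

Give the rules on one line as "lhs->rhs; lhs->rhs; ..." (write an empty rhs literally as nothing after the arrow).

  | aab => ab => b
  | baabba => aabba => abba => bba => a
  | abaaaabb => baaaabb => aaaabb => aaabb => aabb => abb => bb => ε
  | bbabaaa => abaaa => baaa => aaa

ab->b; baa->aa; bb->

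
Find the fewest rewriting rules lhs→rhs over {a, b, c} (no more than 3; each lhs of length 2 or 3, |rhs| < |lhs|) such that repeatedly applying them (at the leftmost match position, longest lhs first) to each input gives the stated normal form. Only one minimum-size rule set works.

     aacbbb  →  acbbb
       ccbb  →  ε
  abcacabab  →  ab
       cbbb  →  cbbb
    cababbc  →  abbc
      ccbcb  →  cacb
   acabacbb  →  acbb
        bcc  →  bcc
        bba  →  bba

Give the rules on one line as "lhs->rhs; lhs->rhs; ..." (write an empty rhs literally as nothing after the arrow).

  | aacbbb => acbbb
  | ccbb => cab => ε
  | abcacabab => abcaab => abcab => ab
  | cbbb

aa->a; cab->; ccb->ca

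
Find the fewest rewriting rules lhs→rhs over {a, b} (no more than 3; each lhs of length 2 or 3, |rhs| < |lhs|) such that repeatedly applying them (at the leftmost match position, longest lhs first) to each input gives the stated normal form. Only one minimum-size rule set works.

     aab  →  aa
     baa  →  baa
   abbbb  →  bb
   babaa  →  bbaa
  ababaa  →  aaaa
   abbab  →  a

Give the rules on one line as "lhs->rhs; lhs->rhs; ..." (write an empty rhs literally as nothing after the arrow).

  | aab => aa
  | baa
  | abbbb => bb
  | babaa => bbaa

ab->a; abb->; bab->bb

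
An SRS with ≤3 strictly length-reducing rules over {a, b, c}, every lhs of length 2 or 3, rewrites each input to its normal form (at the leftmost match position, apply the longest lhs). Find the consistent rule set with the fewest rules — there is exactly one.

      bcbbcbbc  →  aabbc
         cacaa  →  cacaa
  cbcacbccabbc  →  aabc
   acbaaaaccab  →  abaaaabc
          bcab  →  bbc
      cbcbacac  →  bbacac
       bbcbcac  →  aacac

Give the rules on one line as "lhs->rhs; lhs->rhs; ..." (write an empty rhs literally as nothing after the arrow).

  | bcbbcbbc => bbbcbbc => aacbbc => aabbc
  | cacaa
  | cbcacbccabbc => bcacbccabbc => bcabccabbc => bbcccabbc => bbccbcbc => bbcbcbc => bbbcbc => aacbc => aabc
  | acbaaaaccab => abaaaaccab => abaaaacbc => abaaaabc

bbb->aa; cab->bc; cb->b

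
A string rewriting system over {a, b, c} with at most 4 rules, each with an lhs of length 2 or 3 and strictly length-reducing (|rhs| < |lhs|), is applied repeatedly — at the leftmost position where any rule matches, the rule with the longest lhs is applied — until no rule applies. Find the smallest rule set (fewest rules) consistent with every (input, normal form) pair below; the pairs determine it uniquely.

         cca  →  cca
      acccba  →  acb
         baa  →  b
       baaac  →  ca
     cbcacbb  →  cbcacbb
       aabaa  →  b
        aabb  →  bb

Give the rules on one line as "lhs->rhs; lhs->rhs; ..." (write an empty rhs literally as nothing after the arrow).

aa->; bac->ca; ccb->ba

  | cca
  | acccba => acbaa => acb
  | baa => b
  | baaac => bac => ca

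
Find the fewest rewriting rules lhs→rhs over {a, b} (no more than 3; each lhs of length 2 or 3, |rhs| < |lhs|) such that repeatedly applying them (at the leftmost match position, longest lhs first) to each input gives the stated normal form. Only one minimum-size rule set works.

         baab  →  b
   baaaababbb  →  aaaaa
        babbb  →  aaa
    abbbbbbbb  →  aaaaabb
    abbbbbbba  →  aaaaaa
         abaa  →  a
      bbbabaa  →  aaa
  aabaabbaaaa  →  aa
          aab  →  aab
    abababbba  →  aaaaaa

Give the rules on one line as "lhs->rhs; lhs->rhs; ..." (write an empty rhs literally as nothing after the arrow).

  | baab => b
  | baaaababbb => aababbb => aaabbb => aaaaa
  | babbb => abbb => aaa
  | abbbbbbbb => aaabbbbb => aaaaabb

ba->a; baa->; bbb->aa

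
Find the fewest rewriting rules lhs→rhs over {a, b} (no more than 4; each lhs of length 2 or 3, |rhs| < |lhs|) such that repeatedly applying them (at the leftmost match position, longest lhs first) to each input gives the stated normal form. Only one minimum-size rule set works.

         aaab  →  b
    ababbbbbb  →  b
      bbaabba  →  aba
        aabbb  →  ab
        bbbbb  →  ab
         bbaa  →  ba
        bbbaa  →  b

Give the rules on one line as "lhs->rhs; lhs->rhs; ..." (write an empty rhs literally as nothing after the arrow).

aa->b; aab->ab; bab->aa; bb->a

  | aaab => bab => aa => b
  | ababbbbbb => aaabbbbb => babbbbb => aabbbb => abbbb => aabb => abb => aa => b
  | bbaabba => aaabba => babba => aaba => aba
  | aabbb => abbb => aab => ab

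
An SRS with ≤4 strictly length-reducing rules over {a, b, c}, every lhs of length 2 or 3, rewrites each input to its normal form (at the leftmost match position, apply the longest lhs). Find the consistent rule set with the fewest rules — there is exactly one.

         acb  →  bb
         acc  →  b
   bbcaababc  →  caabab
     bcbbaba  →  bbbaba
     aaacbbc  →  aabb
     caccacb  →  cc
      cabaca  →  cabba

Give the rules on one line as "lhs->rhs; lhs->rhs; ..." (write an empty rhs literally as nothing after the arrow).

  | acb => bb
  | acc => bc => b
  | bbcaababc => cbaababc => caababc => caabab
  | bcbbaba => bbbaba

ac->b; bbc->cb; bc->b; cb->c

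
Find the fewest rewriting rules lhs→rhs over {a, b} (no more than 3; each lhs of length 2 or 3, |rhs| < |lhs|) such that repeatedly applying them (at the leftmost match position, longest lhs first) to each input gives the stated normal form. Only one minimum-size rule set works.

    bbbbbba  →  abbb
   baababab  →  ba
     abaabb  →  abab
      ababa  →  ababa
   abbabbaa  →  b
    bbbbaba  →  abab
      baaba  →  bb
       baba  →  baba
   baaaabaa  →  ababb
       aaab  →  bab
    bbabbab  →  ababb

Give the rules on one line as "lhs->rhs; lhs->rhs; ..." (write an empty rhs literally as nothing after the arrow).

  | bbbbbba => bbbbab => bbabb => abbb
  | baababab => baabab => baab => ba
  | abaabb => abab
  | ababa

aa->b; aab->a; bba->ab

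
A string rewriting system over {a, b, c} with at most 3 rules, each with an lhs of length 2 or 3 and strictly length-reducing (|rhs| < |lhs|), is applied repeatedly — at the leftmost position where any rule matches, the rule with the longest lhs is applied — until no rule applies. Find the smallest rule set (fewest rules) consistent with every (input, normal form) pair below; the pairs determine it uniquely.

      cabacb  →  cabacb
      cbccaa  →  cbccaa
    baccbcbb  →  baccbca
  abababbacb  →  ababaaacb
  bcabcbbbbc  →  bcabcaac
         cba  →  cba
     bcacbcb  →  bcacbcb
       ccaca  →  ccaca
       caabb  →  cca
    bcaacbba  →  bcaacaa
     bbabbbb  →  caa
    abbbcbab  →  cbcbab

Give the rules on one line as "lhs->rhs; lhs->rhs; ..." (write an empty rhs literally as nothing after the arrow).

  | cabacb
  | cbccaa
  | baccbcbb => baccbca
  | abababbacb => ababaaacb

aab->cb; bb->a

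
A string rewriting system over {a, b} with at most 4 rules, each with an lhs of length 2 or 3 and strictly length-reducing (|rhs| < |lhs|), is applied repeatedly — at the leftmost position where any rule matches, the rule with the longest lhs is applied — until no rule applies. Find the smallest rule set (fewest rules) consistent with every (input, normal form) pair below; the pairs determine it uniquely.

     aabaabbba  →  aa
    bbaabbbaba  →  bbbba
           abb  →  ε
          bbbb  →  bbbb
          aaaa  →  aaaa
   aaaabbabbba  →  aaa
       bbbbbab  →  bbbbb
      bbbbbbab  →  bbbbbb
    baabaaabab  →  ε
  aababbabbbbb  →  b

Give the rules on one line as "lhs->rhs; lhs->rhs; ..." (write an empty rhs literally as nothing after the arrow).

ab->; abb->; baa->

  | aabaabbba => aaabbba => aaba => aa
  | bbaabbbaba => bbbbaba => bbbba
  | abb => ε
  | bbbb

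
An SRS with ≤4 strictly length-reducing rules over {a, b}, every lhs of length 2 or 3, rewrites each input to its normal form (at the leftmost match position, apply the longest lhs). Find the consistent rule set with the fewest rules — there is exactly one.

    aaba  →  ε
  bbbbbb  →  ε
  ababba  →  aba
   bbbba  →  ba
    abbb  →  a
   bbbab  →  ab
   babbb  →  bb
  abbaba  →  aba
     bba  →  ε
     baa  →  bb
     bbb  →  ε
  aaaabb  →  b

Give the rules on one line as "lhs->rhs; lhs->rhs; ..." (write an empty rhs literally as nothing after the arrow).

aa->b; bab->; bba->; bbb->

  | aaba => bba => ε
  | bbbbbb => bbb => ε
  | ababba => aba
  | bbbba => ba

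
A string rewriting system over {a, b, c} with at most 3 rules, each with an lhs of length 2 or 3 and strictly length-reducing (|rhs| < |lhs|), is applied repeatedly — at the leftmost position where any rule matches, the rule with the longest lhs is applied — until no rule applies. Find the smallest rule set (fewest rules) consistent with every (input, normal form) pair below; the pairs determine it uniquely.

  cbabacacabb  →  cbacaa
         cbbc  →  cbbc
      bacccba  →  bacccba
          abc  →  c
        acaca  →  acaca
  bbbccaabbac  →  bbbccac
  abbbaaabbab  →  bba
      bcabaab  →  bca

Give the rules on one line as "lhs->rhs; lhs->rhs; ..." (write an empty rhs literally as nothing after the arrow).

  | cbabacacabb => cbacacabb => cbacacb => cbacaa
  | cbbc
  | bacccba
  | abc => c

ab->; acb->aa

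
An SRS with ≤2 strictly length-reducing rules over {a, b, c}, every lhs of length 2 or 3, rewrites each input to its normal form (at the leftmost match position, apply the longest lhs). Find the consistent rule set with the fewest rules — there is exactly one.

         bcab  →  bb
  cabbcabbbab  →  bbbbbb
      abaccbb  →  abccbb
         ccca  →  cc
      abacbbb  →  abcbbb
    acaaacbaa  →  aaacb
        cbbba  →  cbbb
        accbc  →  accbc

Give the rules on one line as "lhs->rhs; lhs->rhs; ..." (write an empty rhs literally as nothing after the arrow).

ba->b; ca->

  | bcab => bb
  | cabbcabbbab => bbcabbbab => bbbbbab => bbbbbb
  | abaccbb => abccbb
  | ccca => cc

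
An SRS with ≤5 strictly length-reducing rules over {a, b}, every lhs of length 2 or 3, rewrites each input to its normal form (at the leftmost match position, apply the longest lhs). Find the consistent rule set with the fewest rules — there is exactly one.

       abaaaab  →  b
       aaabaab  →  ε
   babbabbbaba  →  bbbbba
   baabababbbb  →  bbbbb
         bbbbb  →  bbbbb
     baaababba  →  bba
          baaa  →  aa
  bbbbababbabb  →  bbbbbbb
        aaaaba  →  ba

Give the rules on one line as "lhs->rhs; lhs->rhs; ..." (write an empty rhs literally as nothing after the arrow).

aaa->; ab->; aba->ba; baa->a

  | abaaaab => baaaab => aaab => b
  | aaabaab => baab => ab => ε
  | babbabbbaba => bbabbbaba => bbbbaba => bbbbba
  | baabababbbb => abababbbb => bababbbb => bbabbbb => bbbbb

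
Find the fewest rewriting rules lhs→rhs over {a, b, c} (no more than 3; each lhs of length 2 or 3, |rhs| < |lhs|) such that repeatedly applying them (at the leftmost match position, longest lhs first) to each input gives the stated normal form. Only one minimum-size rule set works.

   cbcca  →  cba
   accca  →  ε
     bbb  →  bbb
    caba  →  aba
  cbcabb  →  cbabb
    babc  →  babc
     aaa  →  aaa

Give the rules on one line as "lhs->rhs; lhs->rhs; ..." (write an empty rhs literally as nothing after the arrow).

  | cbcca => cbca => cba
  | accca => acca => aca => ε
  | bbb
  | caba => aba

aca->; ca->a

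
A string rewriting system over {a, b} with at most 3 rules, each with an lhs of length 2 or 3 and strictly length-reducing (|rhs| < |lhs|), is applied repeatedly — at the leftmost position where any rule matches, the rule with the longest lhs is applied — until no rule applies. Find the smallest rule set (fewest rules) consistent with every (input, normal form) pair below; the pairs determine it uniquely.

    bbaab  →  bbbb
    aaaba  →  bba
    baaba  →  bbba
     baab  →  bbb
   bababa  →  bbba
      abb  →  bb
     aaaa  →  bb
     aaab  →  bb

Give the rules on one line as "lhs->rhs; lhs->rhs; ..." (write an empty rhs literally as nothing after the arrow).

  | bbaab => bbbb
  | aaaba => baba => bba
  | baaba => bbba
  | baab => bbb

aa->b; ab->b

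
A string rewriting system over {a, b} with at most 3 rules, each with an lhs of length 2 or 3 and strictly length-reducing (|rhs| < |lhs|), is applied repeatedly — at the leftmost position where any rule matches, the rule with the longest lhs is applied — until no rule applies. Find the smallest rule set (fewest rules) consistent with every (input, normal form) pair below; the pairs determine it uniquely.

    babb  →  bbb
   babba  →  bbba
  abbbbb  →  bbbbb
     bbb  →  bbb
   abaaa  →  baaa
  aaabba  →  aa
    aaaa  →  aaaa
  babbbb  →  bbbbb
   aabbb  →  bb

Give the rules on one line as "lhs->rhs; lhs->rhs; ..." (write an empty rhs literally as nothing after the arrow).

  | babb => bbb
  | babba => bbba
  | abbbbb => bbbbb
  | bbb

aab->a; ab->b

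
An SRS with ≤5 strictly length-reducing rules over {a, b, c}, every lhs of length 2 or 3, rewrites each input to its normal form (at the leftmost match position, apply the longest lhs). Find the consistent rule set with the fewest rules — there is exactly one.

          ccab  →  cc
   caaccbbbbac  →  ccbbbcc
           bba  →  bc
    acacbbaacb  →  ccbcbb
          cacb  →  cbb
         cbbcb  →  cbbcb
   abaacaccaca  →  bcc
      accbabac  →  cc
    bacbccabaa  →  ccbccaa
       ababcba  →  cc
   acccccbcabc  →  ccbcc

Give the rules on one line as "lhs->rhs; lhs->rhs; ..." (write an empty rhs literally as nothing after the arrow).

  | ccab => cc
  | caaccbbbbac => cabcbbbbac => ccbbbbac => ccbbbcc
  | bba => bc
  | acacbbaacb => bacbbaacb => ccbbaacb => ccbcacb => ccbcbb

ab->; ac->b; ba->c; ccc->a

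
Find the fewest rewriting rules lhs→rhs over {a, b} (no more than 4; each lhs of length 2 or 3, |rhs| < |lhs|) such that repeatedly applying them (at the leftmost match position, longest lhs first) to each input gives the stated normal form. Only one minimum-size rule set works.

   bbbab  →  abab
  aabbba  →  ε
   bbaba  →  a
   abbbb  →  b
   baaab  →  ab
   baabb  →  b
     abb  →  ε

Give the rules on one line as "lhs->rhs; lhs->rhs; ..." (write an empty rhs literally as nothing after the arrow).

  | bbbab => abab
  | aabbba => bba => aa => ε
  | bbaba => aaba => a
  | abbbb => aabb => b

aa->; aab->; baa->aa; bb->a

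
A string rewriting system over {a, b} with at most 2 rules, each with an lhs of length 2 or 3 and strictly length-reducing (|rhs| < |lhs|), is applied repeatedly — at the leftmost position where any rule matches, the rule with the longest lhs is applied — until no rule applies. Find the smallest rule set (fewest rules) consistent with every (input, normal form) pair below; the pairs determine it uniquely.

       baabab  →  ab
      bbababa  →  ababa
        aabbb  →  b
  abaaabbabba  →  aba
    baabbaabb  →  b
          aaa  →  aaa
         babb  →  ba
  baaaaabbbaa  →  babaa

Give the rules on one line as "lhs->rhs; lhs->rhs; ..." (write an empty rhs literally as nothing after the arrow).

aab->b; bb->

  | baabab => bbab => ab
  | bbababa => ababa
  | aabbb => bbb => b
  | abaaabbabba => ababbabba => abaabba => abbba => aba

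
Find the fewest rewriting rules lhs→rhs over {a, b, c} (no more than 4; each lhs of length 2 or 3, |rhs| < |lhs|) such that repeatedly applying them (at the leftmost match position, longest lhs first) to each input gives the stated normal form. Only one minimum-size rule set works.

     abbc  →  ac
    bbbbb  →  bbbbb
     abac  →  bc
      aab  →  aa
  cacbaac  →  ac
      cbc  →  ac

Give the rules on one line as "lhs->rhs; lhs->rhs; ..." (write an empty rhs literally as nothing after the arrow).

aac->bc; ab->a; cb->a

  | abbc => abc => ac
  | bbbbb
  | abac => aac => bc
  | aab => aa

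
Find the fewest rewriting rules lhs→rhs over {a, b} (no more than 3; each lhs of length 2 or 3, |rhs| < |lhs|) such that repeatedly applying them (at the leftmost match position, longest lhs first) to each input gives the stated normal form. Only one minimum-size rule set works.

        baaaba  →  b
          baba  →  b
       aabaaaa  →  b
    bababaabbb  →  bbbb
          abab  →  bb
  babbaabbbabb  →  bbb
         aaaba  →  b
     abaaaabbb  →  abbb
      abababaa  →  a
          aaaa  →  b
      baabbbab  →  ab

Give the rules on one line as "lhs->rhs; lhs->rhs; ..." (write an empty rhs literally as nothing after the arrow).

  | baaaba => aaaba => baba => aba => aa => b
  | baba => aba => aa => b
  | aabaaaa => bbaaaa => baaaa => aaaa => baa => aa => b
  | bababaabbb => ababaabbb => aabaabbb => bbaabbb => baabbb => aabbb => bbbb

aa->b; ba->a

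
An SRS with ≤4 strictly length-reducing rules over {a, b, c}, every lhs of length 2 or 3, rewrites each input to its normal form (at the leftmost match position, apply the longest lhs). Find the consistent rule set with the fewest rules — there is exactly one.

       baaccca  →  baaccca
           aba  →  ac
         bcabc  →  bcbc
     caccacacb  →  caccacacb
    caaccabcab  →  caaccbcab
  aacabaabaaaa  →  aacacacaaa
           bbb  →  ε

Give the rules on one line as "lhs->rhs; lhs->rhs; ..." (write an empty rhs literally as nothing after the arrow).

aba->ac; abc->bc; bbb->

  | baaccca
  | aba => ac
  | bcabc => bcbc
  | caccacacb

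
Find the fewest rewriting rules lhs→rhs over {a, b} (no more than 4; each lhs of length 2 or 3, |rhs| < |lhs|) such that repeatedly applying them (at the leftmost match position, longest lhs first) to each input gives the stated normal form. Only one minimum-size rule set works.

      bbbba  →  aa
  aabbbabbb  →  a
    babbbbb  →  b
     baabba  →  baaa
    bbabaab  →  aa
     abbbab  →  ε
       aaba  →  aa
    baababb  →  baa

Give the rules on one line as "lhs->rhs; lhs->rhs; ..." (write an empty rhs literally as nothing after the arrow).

  | bbbba => abba => aa
  | aabbbabbb => aababbb => aabbb => aab => a
  | babbbbb => babbb => bab => b
  | baabba => baaa

ab->; abb->a; bb->a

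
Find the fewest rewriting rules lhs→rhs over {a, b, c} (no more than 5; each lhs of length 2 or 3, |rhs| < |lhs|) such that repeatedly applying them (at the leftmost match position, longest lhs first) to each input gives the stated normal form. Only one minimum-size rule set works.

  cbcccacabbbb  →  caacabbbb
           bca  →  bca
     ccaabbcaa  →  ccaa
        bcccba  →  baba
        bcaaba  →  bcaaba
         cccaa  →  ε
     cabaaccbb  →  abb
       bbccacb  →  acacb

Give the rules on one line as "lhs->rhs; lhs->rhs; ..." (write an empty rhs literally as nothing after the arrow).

aaa->; baa->aa; bbc->a; ccc->a

  | cbcccacabbbb => cbaacabbbb => caacabbbb
  | bca
  | ccaabbcaa => ccaaaaa => ccaa
  | bcccba => baba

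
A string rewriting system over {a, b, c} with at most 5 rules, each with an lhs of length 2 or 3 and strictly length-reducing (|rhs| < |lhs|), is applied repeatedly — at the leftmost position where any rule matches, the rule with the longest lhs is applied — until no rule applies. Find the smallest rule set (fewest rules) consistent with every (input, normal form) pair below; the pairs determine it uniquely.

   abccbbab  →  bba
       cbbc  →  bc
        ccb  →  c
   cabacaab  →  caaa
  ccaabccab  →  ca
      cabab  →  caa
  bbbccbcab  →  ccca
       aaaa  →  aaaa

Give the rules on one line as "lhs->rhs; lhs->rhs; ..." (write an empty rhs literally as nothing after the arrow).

  | abccbbab => accbbab => bcbbab => bbab => bba
  | cbbc => bc
  | ccb => c
  | cabacaab => caacaab => cabaab => caaab => caaa

ab->a; ac->b; bbb->c; cb->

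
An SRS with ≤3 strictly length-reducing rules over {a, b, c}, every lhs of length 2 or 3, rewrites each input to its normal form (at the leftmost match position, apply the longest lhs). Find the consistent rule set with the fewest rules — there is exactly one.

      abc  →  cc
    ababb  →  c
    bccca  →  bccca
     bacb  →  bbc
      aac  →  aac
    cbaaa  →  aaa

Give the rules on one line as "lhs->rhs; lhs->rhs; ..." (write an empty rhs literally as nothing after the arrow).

ab->c; acb->bc; cb->

  | abc => cc
  | ababb => cabb => ccb => c
  | bccca
  | bacb => bbc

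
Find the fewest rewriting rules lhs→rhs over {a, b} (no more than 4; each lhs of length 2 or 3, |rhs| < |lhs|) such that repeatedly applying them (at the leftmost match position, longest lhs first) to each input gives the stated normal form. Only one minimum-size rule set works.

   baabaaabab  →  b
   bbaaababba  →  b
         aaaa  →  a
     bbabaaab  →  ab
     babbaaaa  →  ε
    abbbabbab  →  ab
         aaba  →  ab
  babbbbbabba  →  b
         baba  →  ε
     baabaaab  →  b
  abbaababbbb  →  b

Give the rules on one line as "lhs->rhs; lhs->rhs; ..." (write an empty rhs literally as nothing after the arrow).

aa->b; ba->; bb->b; bba->ab

  | baabaaabab => abaaabab => aaabab => babab => bab => b
  | bbaaababba => abaababba => aababba => bbabba => abbba => abba => aab => bb => b
  | aaaa => baa => a
  | bbabaaab => abbaaab => aabaab => bbaab => abab => ab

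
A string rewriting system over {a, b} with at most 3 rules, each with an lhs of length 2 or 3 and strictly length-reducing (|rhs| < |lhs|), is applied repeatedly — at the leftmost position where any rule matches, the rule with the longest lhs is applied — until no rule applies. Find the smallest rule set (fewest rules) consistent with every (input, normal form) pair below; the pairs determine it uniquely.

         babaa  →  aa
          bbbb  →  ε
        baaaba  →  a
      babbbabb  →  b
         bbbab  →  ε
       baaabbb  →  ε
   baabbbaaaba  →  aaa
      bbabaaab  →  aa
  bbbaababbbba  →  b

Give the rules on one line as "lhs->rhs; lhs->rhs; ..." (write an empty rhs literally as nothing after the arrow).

  | babaa => bbaa => aa
  | bbbb => bb => ε
  | baaaba => baaba => baba => bba => a
  | babbbabb => bbbbabb => bbabb => abb => b

ab->; ba->b; bb->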